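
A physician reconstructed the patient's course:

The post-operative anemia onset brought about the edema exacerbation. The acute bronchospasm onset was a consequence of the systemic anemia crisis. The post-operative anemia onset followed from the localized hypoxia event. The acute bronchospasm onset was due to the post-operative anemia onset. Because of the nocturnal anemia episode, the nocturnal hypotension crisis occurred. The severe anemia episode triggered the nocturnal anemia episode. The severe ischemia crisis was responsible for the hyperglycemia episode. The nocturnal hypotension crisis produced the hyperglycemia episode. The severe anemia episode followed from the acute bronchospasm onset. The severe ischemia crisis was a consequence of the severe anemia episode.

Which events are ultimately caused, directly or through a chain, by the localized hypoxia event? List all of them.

the acute bronchospasm onset, the edema exacerbation, the hyperglycemia episode, the nocturnal anemia episode, the nocturnal hypotension crisis, the post-operative anemia onset, the severe anemia episode, the severe ischemia crisis

Direct effects: the post-operative anemia onset.
2 steps out: the acute bronchospasm onset, the edema exacerbation.
3 steps out: the severe anemia episode.
4 steps out: the nocturnal anemia episode, the severe ischemia crisis.
5 steps out: the nocturnal hypotension crisis, the hyperglycemia episode.
Not reachable from it: the systemic anemia crisis.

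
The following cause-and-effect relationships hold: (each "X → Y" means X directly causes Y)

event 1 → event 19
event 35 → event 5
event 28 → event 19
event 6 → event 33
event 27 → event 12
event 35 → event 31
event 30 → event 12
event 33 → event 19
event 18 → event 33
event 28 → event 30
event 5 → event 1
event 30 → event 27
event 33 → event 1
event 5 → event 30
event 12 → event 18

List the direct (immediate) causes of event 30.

event 28, event 5

Upstream contributors include event 35, but only event 28, event 5 feed directly into event 30.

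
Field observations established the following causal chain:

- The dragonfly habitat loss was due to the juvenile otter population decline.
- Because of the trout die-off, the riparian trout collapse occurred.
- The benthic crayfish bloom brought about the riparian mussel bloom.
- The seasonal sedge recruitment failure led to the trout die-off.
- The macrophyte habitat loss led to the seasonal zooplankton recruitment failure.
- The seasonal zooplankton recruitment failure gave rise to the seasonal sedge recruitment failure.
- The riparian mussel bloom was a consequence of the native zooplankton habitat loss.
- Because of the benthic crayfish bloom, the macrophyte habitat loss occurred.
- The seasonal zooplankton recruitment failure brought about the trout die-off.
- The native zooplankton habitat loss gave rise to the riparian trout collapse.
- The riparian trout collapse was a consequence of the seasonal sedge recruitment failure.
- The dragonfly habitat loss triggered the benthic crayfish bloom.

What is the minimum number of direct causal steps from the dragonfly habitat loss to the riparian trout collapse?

5

Shortest chain: the dragonfly habitat loss → the benthic crayfish bloom → the macrophyte habitat loss → the seasonal zooplankton recruitment failure → the seasonal sedge recruitment failure → the riparian trout collapse.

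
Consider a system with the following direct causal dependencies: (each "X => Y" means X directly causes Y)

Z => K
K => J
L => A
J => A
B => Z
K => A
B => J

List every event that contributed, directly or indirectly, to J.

B, K, Z

Immediate causes of J: B, K.
Further upstream: Z.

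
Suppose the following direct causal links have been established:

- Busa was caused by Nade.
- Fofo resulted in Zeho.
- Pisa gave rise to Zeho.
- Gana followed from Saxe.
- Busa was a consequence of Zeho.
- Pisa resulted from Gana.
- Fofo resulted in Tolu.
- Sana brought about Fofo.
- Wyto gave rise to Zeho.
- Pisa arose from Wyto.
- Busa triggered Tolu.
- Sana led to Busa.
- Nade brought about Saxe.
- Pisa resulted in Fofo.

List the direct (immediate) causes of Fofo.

Pisa, Sana

Upstream contributors include Nade, Saxe, Wyto, Gana, but only Pisa, Sana feed directly into Fofo.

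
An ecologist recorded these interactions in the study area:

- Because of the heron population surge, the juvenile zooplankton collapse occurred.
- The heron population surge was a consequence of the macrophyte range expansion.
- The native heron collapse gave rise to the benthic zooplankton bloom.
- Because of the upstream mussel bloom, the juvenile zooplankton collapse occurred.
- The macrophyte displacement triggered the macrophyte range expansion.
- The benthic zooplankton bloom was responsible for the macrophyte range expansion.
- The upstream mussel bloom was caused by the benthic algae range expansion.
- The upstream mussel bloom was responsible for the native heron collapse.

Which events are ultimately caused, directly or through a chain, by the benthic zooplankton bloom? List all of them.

Direct effects: the macrophyte range expansion.
2 steps out: the heron population surge.
3 steps out: the juvenile zooplankton collapse.
Not reachable from it: the benthic algae range expansion, the upstream mussel bloom, the native heron collapse, the macrophyte displacement.

the heron population surge, the juvenile zooplankton collapse, the macrophyte range expansion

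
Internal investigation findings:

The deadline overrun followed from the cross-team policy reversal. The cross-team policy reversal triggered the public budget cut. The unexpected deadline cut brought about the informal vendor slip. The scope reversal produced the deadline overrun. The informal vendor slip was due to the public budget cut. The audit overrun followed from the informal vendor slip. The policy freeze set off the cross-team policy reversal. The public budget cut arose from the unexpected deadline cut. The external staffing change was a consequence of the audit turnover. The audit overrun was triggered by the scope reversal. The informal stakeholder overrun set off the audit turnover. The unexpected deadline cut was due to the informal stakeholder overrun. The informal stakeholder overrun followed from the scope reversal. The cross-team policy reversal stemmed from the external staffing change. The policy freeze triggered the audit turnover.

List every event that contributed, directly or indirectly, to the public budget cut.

Immediate causes of the public budget cut: the unexpected deadline cut, the cross-team policy reversal.
Further upstream: the scope reversal, the policy freeze, the informal stakeholder overrun, the audit turnover, the external staffing change.

the audit turnover, the cross-team policy reversal, the external staffing change, the informal stakeholder overrun, the policy freeze, the scope reversal, the unexpected deadline cut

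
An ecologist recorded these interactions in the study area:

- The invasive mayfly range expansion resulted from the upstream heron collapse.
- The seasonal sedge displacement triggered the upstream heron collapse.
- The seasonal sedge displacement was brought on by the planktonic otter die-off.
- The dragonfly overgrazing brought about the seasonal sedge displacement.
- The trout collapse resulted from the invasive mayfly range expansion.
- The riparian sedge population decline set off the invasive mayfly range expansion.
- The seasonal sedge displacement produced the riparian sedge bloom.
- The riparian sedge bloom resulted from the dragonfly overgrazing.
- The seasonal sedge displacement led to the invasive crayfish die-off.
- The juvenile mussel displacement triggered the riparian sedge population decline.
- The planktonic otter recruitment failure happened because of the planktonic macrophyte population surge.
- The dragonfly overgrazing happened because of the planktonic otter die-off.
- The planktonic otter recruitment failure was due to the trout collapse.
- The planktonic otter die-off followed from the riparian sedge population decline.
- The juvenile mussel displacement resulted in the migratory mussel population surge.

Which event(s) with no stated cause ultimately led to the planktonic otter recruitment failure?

the juvenile mussel displacement, the planktonic macrophyte population surge

Tracing upstream from the planktonic otter recruitment failure: the planktonic otter recruitment failure ← the trout collapse ← the invasive mayfly range expansion ← the riparian sedge population decline ← the juvenile mussel displacement.
A separate upstream branch: the planktonic otter recruitment failure ← the planktonic macrophyte population surge.
Each of those chain origins has no stated cause.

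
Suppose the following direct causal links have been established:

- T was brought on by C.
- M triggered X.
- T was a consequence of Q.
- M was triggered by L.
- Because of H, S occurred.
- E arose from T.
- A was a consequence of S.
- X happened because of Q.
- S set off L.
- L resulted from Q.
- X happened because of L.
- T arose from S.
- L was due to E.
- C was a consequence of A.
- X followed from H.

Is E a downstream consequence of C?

Yes

There is a causal chain: C → T → E.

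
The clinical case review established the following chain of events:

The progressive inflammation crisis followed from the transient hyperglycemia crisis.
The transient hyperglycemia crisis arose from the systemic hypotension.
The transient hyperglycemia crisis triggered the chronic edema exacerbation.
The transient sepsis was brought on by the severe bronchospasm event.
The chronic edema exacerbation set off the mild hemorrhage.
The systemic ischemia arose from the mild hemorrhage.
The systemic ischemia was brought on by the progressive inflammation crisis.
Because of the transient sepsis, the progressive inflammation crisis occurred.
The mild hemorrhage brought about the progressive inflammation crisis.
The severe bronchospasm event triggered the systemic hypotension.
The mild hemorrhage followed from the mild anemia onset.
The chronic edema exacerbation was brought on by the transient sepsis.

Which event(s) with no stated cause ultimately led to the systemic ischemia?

Tracing upstream from the systemic ischemia: the systemic ischemia ← the progressive inflammation crisis ← the transient sepsis ← the severe bronchospasm event.
A separate upstream branch: the systemic ischemia ← the mild hemorrhage ← the mild anemia onset.
Each of those chain origins has no stated cause.

the mild anemia onset, the severe bronchospasm event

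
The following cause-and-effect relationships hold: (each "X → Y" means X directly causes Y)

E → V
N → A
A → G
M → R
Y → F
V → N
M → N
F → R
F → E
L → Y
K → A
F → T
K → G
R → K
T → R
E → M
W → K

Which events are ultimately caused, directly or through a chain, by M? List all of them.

A, G, K, N, R

Direct effects: R, N.
2 steps out: K, A.
3 steps out: G.
Not reachable from it: L, Y, F, E, V, T, W.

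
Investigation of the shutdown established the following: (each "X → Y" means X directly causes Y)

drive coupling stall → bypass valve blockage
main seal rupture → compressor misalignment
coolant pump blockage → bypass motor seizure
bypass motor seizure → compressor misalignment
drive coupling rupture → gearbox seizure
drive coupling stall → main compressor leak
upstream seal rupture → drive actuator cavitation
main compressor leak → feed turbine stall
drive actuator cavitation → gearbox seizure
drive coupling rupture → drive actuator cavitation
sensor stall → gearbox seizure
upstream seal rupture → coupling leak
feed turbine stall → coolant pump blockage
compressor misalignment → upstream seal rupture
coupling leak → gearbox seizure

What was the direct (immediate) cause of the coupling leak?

Upstream contributors include the drive coupling stall, the main compressor leak, the main seal rupture, the feed turbine stall, the coolant pump blockage, the bypass motor seizure, the compressor misalignment, but only the upstream seal rupture feeds directly into the coupling leak.

the upstream seal rupture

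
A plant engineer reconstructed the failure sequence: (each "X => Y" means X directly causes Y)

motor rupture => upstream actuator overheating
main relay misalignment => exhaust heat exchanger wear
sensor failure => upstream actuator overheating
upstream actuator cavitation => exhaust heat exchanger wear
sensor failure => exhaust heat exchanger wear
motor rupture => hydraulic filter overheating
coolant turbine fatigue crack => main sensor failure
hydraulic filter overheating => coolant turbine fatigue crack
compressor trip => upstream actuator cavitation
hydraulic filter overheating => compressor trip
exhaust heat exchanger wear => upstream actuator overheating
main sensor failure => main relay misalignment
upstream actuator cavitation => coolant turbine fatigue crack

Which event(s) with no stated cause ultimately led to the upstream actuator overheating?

Tracing upstream from the upstream actuator overheating: the upstream actuator overheating ← the motor rupture.
A separate upstream branch: the upstream actuator overheating ← the sensor failure.
Each of those chain origins has no stated cause.

the motor rupture, the sensor failure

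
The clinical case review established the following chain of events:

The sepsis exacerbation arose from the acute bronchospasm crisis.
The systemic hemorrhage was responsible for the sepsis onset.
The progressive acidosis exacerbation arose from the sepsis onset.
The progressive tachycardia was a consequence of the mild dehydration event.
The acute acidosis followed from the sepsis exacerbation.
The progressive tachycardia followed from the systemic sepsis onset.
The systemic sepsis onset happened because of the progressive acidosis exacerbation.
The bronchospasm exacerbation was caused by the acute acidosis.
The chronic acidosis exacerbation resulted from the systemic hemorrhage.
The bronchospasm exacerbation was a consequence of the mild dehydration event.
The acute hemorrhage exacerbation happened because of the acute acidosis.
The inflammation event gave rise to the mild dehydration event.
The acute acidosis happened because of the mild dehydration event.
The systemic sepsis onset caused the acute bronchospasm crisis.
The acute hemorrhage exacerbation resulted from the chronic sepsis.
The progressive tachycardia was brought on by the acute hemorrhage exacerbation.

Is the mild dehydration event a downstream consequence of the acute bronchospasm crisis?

No

The acute bronchospasm crisis leads to the sepsis exacerbation, the acute acidosis, the bronchospasm exacerbation, the acute hemorrhage exacerbation, the progressive tachycardia; the mild dehydration event is not among them.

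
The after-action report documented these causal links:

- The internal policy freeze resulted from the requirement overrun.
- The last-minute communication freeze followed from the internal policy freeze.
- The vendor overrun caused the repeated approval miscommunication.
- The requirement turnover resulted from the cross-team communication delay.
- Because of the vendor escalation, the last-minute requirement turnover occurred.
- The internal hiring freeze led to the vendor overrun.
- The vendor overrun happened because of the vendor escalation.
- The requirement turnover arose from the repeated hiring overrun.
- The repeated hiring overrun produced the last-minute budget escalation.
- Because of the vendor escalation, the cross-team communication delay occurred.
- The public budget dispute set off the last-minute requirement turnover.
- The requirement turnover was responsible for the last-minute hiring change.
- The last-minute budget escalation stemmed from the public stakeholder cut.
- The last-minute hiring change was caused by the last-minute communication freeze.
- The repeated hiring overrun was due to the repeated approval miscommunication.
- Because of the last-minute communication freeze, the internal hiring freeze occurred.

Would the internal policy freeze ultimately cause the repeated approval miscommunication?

There is a causal chain: the internal policy freeze → the last-minute communication freeze → the internal hiring freeze → the vendor overrun → the repeated approval miscommunication.

Yes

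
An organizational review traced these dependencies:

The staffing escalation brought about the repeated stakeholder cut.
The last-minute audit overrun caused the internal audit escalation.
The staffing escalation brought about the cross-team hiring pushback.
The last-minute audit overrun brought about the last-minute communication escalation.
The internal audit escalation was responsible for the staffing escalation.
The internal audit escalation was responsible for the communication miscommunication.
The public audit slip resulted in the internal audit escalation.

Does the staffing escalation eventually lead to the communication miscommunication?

No

The staffing escalation leads to the repeated stakeholder cut, the cross-team hiring pushback; the communication miscommunication is not among them.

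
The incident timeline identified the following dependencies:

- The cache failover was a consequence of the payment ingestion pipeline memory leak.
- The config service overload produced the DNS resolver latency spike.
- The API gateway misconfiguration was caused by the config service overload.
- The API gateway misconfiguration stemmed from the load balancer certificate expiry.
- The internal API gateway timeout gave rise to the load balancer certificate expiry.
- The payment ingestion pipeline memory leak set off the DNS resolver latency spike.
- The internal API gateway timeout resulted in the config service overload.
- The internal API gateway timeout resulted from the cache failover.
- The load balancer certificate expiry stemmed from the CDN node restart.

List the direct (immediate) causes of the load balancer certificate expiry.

Upstream contributors include the payment ingestion pipeline memory leak, the cache failover, but only the CDN node restart, the internal API gateway timeout feed directly into the load balancer certificate expiry.

the CDN node restart, the internal API gateway timeout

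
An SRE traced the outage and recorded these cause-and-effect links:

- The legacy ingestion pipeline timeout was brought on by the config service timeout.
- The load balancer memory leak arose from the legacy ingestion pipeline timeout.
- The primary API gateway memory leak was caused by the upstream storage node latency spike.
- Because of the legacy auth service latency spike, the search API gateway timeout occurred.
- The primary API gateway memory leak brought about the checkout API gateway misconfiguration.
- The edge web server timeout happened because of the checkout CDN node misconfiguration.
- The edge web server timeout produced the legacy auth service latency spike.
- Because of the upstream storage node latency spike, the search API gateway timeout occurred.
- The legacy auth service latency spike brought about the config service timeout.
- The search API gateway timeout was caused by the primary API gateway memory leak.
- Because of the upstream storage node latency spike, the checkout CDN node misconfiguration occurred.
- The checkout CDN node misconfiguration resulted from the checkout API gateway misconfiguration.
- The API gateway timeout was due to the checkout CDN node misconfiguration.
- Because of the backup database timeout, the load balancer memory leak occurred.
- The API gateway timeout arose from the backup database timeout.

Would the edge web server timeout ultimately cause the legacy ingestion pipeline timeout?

Yes

There is a causal chain: the edge web server timeout → the legacy auth service latency spike → the config service timeout → the legacy ingestion pipeline timeout.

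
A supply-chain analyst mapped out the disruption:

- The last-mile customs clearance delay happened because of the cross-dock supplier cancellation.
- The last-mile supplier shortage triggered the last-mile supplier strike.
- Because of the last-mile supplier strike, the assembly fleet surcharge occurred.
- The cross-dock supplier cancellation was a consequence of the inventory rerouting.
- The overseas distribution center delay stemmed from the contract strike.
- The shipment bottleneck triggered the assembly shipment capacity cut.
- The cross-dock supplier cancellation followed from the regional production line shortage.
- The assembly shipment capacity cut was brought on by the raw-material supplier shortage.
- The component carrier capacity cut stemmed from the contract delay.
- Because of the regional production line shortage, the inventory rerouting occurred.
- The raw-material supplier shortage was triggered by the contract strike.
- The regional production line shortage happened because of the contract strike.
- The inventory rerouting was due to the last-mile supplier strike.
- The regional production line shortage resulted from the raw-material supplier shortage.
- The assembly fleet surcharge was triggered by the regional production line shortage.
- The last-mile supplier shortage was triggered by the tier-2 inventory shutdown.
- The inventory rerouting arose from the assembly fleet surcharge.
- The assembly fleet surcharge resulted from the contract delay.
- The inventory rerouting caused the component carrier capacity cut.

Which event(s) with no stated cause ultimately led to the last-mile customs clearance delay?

Tracing upstream from the last-mile customs clearance delay: the last-mile customs clearance delay ← the cross-dock supplier cancellation ← the regional production line shortage ← the contract strike.
A separate upstream branch: the last-mile customs clearance delay ← the cross-dock supplier cancellation ← the inventory rerouting ← the assembly fleet surcharge ← the contract delay.
A separate upstream branch: the last-mile customs clearance delay ← the cross-dock supplier cancellation ← the inventory rerouting ← the last-mile supplier strike ← the last-mile supplier shortage ← the tier-2 inventory shutdown.
Each of those chain origins has no stated cause.

the contract delay, the contract strike, the tier-2 inventory shutdown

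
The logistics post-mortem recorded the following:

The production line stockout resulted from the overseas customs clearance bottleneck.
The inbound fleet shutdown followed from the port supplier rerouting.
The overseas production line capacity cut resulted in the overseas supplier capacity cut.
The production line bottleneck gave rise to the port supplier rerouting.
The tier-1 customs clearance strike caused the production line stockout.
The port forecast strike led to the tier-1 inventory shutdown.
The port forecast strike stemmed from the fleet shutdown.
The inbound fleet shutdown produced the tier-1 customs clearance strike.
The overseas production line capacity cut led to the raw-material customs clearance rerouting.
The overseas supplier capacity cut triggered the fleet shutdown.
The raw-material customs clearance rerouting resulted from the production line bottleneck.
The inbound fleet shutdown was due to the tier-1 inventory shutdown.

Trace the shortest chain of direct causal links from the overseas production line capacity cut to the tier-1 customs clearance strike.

the overseas production line capacity cut → the overseas supplier capacity cut → the fleet shutdown → the port forecast strike → the tier-1 inventory shutdown → the inbound fleet shutdown → the tier-1 customs clearance strike

the overseas production line capacity cut → the overseas supplier capacity cut
the overseas supplier capacity cut → the fleet shutdown
the fleet shutdown → the port forecast strike
the port forecast strike → the tier-1 inventory shutdown
the tier-1 inventory shutdown → the inbound fleet shutdown
the inbound fleet shutdown → the tier-1 customs clearance strike
Length: 6 steps.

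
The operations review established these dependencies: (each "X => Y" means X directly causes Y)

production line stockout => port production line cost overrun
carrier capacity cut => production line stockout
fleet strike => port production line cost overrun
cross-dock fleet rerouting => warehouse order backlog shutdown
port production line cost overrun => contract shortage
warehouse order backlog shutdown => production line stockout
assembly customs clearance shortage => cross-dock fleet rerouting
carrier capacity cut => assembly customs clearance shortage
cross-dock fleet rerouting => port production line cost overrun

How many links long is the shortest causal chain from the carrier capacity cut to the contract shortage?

Shortest chain: the carrier capacity cut → the production line stockout → the port production line cost overrun → the contract shortage.

3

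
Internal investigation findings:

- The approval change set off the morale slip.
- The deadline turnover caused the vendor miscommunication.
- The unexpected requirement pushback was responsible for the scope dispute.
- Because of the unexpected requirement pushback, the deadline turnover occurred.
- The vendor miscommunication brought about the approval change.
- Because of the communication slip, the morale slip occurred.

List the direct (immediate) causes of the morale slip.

Upstream contributors include the unexpected requirement pushback, the deadline turnover, the vendor miscommunication, but only the approval change, the communication slip feed directly into the morale slip.

the approval change, the communication slip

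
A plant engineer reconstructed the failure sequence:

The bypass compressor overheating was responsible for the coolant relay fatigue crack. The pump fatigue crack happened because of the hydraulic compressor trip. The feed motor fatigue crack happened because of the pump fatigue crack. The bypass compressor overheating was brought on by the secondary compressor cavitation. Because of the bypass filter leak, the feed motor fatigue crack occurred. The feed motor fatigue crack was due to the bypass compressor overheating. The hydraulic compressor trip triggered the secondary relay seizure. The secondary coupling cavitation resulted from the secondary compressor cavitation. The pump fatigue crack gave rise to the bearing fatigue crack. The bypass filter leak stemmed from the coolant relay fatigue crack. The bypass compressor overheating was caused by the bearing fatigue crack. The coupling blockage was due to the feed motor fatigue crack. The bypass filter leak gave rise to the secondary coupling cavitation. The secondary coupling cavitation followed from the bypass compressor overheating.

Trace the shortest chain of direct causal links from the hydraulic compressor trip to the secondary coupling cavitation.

the hydraulic compressor trip → the pump fatigue crack → the bearing fatigue crack → the bypass compressor overheating → the secondary coupling cavitation

the hydraulic compressor trip → the pump fatigue crack
the pump fatigue crack → the bearing fatigue crack
the bearing fatigue crack → the bypass compressor overheating
the bypass compressor overheating → the secondary coupling cavitation
Length: 4 steps.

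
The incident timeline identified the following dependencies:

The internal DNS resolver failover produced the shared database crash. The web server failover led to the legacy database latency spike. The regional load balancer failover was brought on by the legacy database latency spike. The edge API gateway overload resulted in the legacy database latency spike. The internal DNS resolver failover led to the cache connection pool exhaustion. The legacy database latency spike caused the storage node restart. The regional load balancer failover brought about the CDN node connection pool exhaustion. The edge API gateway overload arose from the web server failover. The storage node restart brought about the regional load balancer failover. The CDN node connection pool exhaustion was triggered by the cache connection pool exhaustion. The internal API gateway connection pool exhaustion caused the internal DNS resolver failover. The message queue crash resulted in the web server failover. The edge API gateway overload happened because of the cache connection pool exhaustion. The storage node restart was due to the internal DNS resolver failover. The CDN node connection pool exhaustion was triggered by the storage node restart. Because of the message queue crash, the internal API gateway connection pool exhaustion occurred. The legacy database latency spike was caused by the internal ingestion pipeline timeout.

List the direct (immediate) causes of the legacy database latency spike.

Upstream contributors include the message queue crash, the internal API gateway connection pool exhaustion, the internal DNS resolver failover, the cache connection pool exhaustion, but only the edge API gateway overload, the internal ingestion pipeline timeout, the web server failover feed directly into the legacy database latency spike.

the edge API gateway overload, the internal ingestion pipeline timeout, the web server failover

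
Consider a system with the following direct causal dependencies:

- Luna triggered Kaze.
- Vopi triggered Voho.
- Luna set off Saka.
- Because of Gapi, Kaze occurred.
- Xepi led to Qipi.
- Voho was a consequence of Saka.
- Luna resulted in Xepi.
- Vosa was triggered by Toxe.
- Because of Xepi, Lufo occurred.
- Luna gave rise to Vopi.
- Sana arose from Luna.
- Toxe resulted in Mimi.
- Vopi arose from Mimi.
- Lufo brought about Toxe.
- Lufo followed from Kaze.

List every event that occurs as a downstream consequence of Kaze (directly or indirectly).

Direct effects: Lufo.
2 steps out: Toxe.
3 steps out: Vosa, Mimi.
4 steps out: Vopi.
5 steps out: Voho.
Not reachable from it: Luna, Xepi, Qipi, Saka, Sana, Gapi.

Lufo, Mimi, Toxe, Voho, Vopi, Vosa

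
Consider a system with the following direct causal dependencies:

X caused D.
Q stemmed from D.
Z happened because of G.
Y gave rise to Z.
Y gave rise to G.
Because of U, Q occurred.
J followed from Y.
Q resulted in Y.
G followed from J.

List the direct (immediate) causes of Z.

G, Y

Upstream contributors include X, D, Q, J, U, but only G, Y feed directly into Z.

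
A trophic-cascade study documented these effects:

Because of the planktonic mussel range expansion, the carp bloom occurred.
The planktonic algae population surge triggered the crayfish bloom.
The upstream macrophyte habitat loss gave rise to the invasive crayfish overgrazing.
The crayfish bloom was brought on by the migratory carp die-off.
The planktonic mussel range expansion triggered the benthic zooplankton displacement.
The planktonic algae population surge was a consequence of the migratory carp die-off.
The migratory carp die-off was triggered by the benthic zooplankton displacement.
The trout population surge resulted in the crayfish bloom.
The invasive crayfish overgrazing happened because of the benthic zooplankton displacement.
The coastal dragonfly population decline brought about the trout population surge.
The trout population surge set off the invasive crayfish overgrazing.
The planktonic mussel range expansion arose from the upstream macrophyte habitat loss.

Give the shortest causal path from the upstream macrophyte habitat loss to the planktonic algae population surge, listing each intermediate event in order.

the upstream macrophyte habitat loss → the planktonic mussel range expansion → the benthic zooplankton displacement → the migratory carp die-off → the planktonic algae population surge

the upstream macrophyte habitat loss → the planktonic mussel range expansion
the planktonic mussel range expansion → the benthic zooplankton displacement
the benthic zooplankton displacement → the migratory carp die-off
the migratory carp die-off → the planktonic algae population surge
Length: 4 steps.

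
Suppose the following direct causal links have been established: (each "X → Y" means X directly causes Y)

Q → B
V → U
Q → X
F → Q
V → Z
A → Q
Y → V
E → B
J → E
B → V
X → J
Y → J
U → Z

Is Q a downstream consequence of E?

No

E leads to B, V, U, Z; Q is not among them.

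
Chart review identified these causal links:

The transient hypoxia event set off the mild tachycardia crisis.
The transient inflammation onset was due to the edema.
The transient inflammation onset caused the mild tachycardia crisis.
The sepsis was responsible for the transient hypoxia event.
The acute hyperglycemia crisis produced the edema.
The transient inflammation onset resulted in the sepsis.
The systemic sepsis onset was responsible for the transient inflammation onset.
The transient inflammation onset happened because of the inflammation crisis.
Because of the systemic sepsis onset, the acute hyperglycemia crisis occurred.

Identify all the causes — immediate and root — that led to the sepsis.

the acute hyperglycemia crisis, the edema, the inflammation crisis, the systemic sepsis onset, the transient inflammation onset

Immediate cause of the sepsis: the transient inflammation onset.
Further upstream: the systemic sepsis onset, the acute hyperglycemia crisis, the edema, the inflammation crisis.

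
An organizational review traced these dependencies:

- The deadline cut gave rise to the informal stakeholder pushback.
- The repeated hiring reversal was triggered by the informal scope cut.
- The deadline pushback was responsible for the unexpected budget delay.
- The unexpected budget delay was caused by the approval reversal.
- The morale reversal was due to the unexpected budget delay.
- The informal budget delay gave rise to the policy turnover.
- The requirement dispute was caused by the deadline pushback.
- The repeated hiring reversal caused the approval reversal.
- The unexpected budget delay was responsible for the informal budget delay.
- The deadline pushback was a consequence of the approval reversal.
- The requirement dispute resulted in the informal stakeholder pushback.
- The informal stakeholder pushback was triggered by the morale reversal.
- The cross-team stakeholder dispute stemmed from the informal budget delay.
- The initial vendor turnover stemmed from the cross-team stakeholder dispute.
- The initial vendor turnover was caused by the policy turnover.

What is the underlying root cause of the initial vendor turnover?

the informal scope cut

Tracing upstream from the initial vendor turnover: the initial vendor turnover ← the policy turnover ← the informal budget delay ← the unexpected budget delay ← the approval reversal ← the repeated hiring reversal ← the informal scope cut.
The informal scope cut has no stated cause, so it is the root.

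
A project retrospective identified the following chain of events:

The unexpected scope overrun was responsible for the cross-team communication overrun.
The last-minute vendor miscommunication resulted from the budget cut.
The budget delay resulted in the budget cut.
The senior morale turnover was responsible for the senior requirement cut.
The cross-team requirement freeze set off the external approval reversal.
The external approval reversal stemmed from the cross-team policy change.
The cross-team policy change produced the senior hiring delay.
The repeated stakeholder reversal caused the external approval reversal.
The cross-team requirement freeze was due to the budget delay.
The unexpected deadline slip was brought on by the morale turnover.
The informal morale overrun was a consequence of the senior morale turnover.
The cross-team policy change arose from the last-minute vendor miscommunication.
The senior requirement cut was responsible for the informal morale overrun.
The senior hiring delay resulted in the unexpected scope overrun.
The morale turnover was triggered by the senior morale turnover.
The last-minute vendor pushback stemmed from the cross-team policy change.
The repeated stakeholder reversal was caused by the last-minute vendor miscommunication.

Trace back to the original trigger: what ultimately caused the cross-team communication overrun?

Tracing upstream from the cross-team communication overrun: the cross-team communication overrun ← the unexpected scope overrun ← the senior hiring delay ← the cross-team policy change ← the last-minute vendor miscommunication ← the budget cut ← the budget delay.
The budget delay has no stated cause, so it is the root.

the budget delay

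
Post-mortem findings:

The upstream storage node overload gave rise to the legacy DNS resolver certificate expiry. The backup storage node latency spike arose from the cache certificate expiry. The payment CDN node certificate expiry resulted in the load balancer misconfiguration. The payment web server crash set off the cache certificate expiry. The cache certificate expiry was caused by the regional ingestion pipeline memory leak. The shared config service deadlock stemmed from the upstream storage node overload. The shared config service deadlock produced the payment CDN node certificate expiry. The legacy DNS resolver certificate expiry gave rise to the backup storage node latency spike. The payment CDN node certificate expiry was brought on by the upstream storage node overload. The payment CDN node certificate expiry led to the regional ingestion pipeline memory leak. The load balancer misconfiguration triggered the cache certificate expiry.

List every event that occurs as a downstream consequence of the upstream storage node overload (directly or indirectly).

Direct effects: the shared config service deadlock, the payment CDN node certificate expiry, the legacy DNS resolver certificate expiry.
2 steps out: the regional ingestion pipeline memory leak, the load balancer misconfiguration, the backup storage node latency spike.
3 steps out: the cache certificate expiry.
Not reachable from it: the payment web server crash.

the backup storage node latency spike, the cache certificate expiry, the legacy DNS resolver certificate expiry, the load balancer misconfiguration, the payment CDN node certificate expiry, the regional ingestion pipeline memory leak, the shared config service deadlock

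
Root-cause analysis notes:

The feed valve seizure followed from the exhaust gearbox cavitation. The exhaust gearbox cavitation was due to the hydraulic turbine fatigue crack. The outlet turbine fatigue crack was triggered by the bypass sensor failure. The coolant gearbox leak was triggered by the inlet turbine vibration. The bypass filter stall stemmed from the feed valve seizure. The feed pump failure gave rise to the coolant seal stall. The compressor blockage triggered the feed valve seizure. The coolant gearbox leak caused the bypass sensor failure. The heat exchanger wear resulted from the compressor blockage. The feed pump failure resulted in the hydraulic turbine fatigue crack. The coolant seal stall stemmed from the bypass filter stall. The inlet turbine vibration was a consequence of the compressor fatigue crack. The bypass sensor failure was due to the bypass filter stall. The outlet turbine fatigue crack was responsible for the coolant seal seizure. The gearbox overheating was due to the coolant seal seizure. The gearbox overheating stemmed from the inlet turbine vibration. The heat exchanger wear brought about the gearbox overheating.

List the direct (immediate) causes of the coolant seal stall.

Upstream contributors include the compressor blockage, the hydraulic turbine fatigue crack, the exhaust gearbox cavitation, the feed valve seizure, but only the bypass filter stall, the feed pump failure feed directly into the coolant seal stall.

the bypass filter stall, the feed pump failure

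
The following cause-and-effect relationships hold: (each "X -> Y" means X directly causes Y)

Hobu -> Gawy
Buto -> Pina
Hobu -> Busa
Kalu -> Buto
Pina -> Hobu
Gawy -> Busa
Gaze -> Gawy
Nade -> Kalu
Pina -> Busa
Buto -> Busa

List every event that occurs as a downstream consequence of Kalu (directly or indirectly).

Direct effects: Buto.
2 steps out: Pina, Busa.
3 steps out: Hobu.
4 steps out: Gawy.
Not reachable from it: Nade, Gaze.

Busa, Buto, Gawy, Hobu, Pina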